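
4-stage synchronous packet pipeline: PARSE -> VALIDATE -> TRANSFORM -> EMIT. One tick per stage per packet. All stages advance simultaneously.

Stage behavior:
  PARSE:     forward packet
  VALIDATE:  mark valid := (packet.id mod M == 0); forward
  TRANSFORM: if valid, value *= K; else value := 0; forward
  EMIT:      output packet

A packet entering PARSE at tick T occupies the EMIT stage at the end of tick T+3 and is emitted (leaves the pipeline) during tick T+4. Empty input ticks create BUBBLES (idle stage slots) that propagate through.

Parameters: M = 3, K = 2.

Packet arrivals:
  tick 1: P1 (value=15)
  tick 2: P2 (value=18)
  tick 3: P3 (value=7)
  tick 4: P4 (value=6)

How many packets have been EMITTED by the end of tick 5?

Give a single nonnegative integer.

Tick 1: [PARSE:P1(v=15,ok=F), VALIDATE:-, TRANSFORM:-, EMIT:-] out:-; in:P1
Tick 2: [PARSE:P2(v=18,ok=F), VALIDATE:P1(v=15,ok=F), TRANSFORM:-, EMIT:-] out:-; in:P2
Tick 3: [PARSE:P3(v=7,ok=F), VALIDATE:P2(v=18,ok=F), TRANSFORM:P1(v=0,ok=F), EMIT:-] out:-; in:P3
Tick 4: [PARSE:P4(v=6,ok=F), VALIDATE:P3(v=7,ok=T), TRANSFORM:P2(v=0,ok=F), EMIT:P1(v=0,ok=F)] out:-; in:P4
Tick 5: [PARSE:-, VALIDATE:P4(v=6,ok=F), TRANSFORM:P3(v=14,ok=T), EMIT:P2(v=0,ok=F)] out:P1(v=0); in:-
Emitted by tick 5: ['P1']

Answer: 1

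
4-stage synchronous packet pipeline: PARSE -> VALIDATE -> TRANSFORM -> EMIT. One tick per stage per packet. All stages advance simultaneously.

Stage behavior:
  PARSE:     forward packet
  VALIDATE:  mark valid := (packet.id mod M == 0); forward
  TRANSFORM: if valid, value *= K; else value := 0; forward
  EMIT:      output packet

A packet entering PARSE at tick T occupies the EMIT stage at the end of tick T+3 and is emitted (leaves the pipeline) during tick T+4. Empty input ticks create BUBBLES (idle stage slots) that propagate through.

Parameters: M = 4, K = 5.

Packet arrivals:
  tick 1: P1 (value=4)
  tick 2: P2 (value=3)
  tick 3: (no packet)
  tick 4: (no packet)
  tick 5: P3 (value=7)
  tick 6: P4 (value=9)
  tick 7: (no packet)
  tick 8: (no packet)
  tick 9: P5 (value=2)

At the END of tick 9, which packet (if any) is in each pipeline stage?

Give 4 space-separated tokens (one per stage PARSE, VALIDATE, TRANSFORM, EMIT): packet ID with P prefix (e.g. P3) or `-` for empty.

Tick 1: [PARSE:P1(v=4,ok=F), VALIDATE:-, TRANSFORM:-, EMIT:-] out:-; in:P1
Tick 2: [PARSE:P2(v=3,ok=F), VALIDATE:P1(v=4,ok=F), TRANSFORM:-, EMIT:-] out:-; in:P2
Tick 3: [PARSE:-, VALIDATE:P2(v=3,ok=F), TRANSFORM:P1(v=0,ok=F), EMIT:-] out:-; in:-
Tick 4: [PARSE:-, VALIDATE:-, TRANSFORM:P2(v=0,ok=F), EMIT:P1(v=0,ok=F)] out:-; in:-
Tick 5: [PARSE:P3(v=7,ok=F), VALIDATE:-, TRANSFORM:-, EMIT:P2(v=0,ok=F)] out:P1(v=0); in:P3
Tick 6: [PARSE:P4(v=9,ok=F), VALIDATE:P3(v=7,ok=F), TRANSFORM:-, EMIT:-] out:P2(v=0); in:P4
Tick 7: [PARSE:-, VALIDATE:P4(v=9,ok=T), TRANSFORM:P3(v=0,ok=F), EMIT:-] out:-; in:-
Tick 8: [PARSE:-, VALIDATE:-, TRANSFORM:P4(v=45,ok=T), EMIT:P3(v=0,ok=F)] out:-; in:-
Tick 9: [PARSE:P5(v=2,ok=F), VALIDATE:-, TRANSFORM:-, EMIT:P4(v=45,ok=T)] out:P3(v=0); in:P5
At end of tick 9: ['P5', '-', '-', 'P4']

Answer: P5 - - P4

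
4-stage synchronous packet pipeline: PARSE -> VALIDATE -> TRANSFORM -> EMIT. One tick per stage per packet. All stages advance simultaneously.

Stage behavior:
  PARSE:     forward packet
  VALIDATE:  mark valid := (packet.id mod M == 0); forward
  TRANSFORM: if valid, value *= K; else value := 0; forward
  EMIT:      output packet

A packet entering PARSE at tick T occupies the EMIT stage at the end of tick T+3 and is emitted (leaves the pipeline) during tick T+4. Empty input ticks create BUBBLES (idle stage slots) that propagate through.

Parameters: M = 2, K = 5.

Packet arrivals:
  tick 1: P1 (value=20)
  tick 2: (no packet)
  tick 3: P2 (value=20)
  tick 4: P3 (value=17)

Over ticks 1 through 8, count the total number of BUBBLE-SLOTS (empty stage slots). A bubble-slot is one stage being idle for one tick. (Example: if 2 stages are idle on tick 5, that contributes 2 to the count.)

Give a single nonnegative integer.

Tick 1: [PARSE:P1(v=20,ok=F), VALIDATE:-, TRANSFORM:-, EMIT:-] out:-; bubbles=3
Tick 2: [PARSE:-, VALIDATE:P1(v=20,ok=F), TRANSFORM:-, EMIT:-] out:-; bubbles=3
Tick 3: [PARSE:P2(v=20,ok=F), VALIDATE:-, TRANSFORM:P1(v=0,ok=F), EMIT:-] out:-; bubbles=2
Tick 4: [PARSE:P3(v=17,ok=F), VALIDATE:P2(v=20,ok=T), TRANSFORM:-, EMIT:P1(v=0,ok=F)] out:-; bubbles=1
Tick 5: [PARSE:-, VALIDATE:P3(v=17,ok=F), TRANSFORM:P2(v=100,ok=T), EMIT:-] out:P1(v=0); bubbles=2
Tick 6: [PARSE:-, VALIDATE:-, TRANSFORM:P3(v=0,ok=F), EMIT:P2(v=100,ok=T)] out:-; bubbles=2
Tick 7: [PARSE:-, VALIDATE:-, TRANSFORM:-, EMIT:P3(v=0,ok=F)] out:P2(v=100); bubbles=3
Tick 8: [PARSE:-, VALIDATE:-, TRANSFORM:-, EMIT:-] out:P3(v=0); bubbles=4
Total bubble-slots: 20

Answer: 20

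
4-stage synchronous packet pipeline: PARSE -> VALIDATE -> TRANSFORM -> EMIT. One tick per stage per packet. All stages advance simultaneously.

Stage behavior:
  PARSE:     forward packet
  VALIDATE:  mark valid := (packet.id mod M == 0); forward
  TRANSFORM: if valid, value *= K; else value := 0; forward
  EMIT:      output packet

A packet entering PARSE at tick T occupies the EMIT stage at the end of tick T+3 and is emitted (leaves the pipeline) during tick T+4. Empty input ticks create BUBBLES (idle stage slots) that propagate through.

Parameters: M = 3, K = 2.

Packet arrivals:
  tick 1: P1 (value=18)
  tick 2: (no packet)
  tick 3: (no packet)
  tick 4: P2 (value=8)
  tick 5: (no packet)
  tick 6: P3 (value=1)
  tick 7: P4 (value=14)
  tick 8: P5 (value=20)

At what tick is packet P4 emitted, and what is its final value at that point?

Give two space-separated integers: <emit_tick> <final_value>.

Answer: 11 0

Derivation:
Tick 1: [PARSE:P1(v=18,ok=F), VALIDATE:-, TRANSFORM:-, EMIT:-] out:-; in:P1
Tick 2: [PARSE:-, VALIDATE:P1(v=18,ok=F), TRANSFORM:-, EMIT:-] out:-; in:-
Tick 3: [PARSE:-, VALIDATE:-, TRANSFORM:P1(v=0,ok=F), EMIT:-] out:-; in:-
Tick 4: [PARSE:P2(v=8,ok=F), VALIDATE:-, TRANSFORM:-, EMIT:P1(v=0,ok=F)] out:-; in:P2
Tick 5: [PARSE:-, VALIDATE:P2(v=8,ok=F), TRANSFORM:-, EMIT:-] out:P1(v=0); in:-
Tick 6: [PARSE:P3(v=1,ok=F), VALIDATE:-, TRANSFORM:P2(v=0,ok=F), EMIT:-] out:-; in:P3
Tick 7: [PARSE:P4(v=14,ok=F), VALIDATE:P3(v=1,ok=T), TRANSFORM:-, EMIT:P2(v=0,ok=F)] out:-; in:P4
Tick 8: [PARSE:P5(v=20,ok=F), VALIDATE:P4(v=14,ok=F), TRANSFORM:P3(v=2,ok=T), EMIT:-] out:P2(v=0); in:P5
Tick 9: [PARSE:-, VALIDATE:P5(v=20,ok=F), TRANSFORM:P4(v=0,ok=F), EMIT:P3(v=2,ok=T)] out:-; in:-
Tick 10: [PARSE:-, VALIDATE:-, TRANSFORM:P5(v=0,ok=F), EMIT:P4(v=0,ok=F)] out:P3(v=2); in:-
Tick 11: [PARSE:-, VALIDATE:-, TRANSFORM:-, EMIT:P5(v=0,ok=F)] out:P4(v=0); in:-
Tick 12: [PARSE:-, VALIDATE:-, TRANSFORM:-, EMIT:-] out:P5(v=0); in:-
P4: arrives tick 7, valid=False (id=4, id%3=1), emit tick 11, final value 0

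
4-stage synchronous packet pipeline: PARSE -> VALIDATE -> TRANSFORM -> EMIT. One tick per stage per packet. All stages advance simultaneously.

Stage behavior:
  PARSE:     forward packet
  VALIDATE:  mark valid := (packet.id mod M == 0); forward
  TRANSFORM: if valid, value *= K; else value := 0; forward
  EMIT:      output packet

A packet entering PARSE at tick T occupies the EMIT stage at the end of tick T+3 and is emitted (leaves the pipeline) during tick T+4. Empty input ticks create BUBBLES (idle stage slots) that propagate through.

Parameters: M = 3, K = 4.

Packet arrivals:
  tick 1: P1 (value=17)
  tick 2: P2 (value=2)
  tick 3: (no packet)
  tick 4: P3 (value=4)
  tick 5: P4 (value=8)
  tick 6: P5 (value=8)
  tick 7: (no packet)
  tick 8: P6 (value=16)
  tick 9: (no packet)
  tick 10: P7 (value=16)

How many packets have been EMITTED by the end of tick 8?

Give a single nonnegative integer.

Tick 1: [PARSE:P1(v=17,ok=F), VALIDATE:-, TRANSFORM:-, EMIT:-] out:-; in:P1
Tick 2: [PARSE:P2(v=2,ok=F), VALIDATE:P1(v=17,ok=F), TRANSFORM:-, EMIT:-] out:-; in:P2
Tick 3: [PARSE:-, VALIDATE:P2(v=2,ok=F), TRANSFORM:P1(v=0,ok=F), EMIT:-] out:-; in:-
Tick 4: [PARSE:P3(v=4,ok=F), VALIDATE:-, TRANSFORM:P2(v=0,ok=F), EMIT:P1(v=0,ok=F)] out:-; in:P3
Tick 5: [PARSE:P4(v=8,ok=F), VALIDATE:P3(v=4,ok=T), TRANSFORM:-, EMIT:P2(v=0,ok=F)] out:P1(v=0); in:P4
Tick 6: [PARSE:P5(v=8,ok=F), VALIDATE:P4(v=8,ok=F), TRANSFORM:P3(v=16,ok=T), EMIT:-] out:P2(v=0); in:P5
Tick 7: [PARSE:-, VALIDATE:P5(v=8,ok=F), TRANSFORM:P4(v=0,ok=F), EMIT:P3(v=16,ok=T)] out:-; in:-
Tick 8: [PARSE:P6(v=16,ok=F), VALIDATE:-, TRANSFORM:P5(v=0,ok=F), EMIT:P4(v=0,ok=F)] out:P3(v=16); in:P6
Emitted by tick 8: ['P1', 'P2', 'P3']

Answer: 3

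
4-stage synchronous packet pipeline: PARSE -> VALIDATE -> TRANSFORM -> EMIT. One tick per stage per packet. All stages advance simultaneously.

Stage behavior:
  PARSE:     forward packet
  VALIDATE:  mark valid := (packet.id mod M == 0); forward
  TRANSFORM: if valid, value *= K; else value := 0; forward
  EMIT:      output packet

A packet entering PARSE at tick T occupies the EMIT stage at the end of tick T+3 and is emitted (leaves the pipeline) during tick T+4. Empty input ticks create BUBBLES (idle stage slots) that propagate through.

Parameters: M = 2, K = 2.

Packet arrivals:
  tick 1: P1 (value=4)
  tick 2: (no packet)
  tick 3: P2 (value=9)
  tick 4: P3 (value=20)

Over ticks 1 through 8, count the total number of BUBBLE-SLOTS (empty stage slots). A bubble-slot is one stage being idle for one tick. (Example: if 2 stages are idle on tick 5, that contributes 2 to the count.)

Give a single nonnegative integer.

Answer: 20

Derivation:
Tick 1: [PARSE:P1(v=4,ok=F), VALIDATE:-, TRANSFORM:-, EMIT:-] out:-; bubbles=3
Tick 2: [PARSE:-, VALIDATE:P1(v=4,ok=F), TRANSFORM:-, EMIT:-] out:-; bubbles=3
Tick 3: [PARSE:P2(v=9,ok=F), VALIDATE:-, TRANSFORM:P1(v=0,ok=F), EMIT:-] out:-; bubbles=2
Tick 4: [PARSE:P3(v=20,ok=F), VALIDATE:P2(v=9,ok=T), TRANSFORM:-, EMIT:P1(v=0,ok=F)] out:-; bubbles=1
Tick 5: [PARSE:-, VALIDATE:P3(v=20,ok=F), TRANSFORM:P2(v=18,ok=T), EMIT:-] out:P1(v=0); bubbles=2
Tick 6: [PARSE:-, VALIDATE:-, TRANSFORM:P3(v=0,ok=F), EMIT:P2(v=18,ok=T)] out:-; bubbles=2
Tick 7: [PARSE:-, VALIDATE:-, TRANSFORM:-, EMIT:P3(v=0,ok=F)] out:P2(v=18); bubbles=3
Tick 8: [PARSE:-, VALIDATE:-, TRANSFORM:-, EMIT:-] out:P3(v=0); bubbles=4
Total bubble-slots: 20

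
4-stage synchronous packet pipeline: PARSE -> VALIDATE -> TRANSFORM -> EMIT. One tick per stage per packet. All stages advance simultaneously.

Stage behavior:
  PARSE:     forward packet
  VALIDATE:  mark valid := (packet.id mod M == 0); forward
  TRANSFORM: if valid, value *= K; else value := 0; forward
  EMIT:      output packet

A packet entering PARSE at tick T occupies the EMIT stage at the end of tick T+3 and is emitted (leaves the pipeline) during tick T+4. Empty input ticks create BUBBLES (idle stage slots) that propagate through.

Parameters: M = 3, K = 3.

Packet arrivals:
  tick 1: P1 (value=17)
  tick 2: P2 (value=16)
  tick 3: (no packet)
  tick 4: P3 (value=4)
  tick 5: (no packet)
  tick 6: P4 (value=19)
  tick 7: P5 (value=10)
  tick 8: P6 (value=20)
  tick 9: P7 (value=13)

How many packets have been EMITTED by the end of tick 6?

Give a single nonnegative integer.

Answer: 2

Derivation:
Tick 1: [PARSE:P1(v=17,ok=F), VALIDATE:-, TRANSFORM:-, EMIT:-] out:-; in:P1
Tick 2: [PARSE:P2(v=16,ok=F), VALIDATE:P1(v=17,ok=F), TRANSFORM:-, EMIT:-] out:-; in:P2
Tick 3: [PARSE:-, VALIDATE:P2(v=16,ok=F), TRANSFORM:P1(v=0,ok=F), EMIT:-] out:-; in:-
Tick 4: [PARSE:P3(v=4,ok=F), VALIDATE:-, TRANSFORM:P2(v=0,ok=F), EMIT:P1(v=0,ok=F)] out:-; in:P3
Tick 5: [PARSE:-, VALIDATE:P3(v=4,ok=T), TRANSFORM:-, EMIT:P2(v=0,ok=F)] out:P1(v=0); in:-
Tick 6: [PARSE:P4(v=19,ok=F), VALIDATE:-, TRANSFORM:P3(v=12,ok=T), EMIT:-] out:P2(v=0); in:P4
Emitted by tick 6: ['P1', 'P2']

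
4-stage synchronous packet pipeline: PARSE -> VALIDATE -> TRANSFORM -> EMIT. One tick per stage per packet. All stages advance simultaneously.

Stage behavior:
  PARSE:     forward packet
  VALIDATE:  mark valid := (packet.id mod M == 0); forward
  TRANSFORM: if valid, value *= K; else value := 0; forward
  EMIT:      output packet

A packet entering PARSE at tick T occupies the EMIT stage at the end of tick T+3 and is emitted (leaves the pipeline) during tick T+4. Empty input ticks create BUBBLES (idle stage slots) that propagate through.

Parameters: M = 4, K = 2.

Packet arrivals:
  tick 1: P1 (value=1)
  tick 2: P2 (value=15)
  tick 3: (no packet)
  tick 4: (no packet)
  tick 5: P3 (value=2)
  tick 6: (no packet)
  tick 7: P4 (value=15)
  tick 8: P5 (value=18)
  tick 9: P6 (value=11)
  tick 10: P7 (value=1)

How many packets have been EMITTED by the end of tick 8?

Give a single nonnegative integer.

Answer: 2

Derivation:
Tick 1: [PARSE:P1(v=1,ok=F), VALIDATE:-, TRANSFORM:-, EMIT:-] out:-; in:P1
Tick 2: [PARSE:P2(v=15,ok=F), VALIDATE:P1(v=1,ok=F), TRANSFORM:-, EMIT:-] out:-; in:P2
Tick 3: [PARSE:-, VALIDATE:P2(v=15,ok=F), TRANSFORM:P1(v=0,ok=F), EMIT:-] out:-; in:-
Tick 4: [PARSE:-, VALIDATE:-, TRANSFORM:P2(v=0,ok=F), EMIT:P1(v=0,ok=F)] out:-; in:-
Tick 5: [PARSE:P3(v=2,ok=F), VALIDATE:-, TRANSFORM:-, EMIT:P2(v=0,ok=F)] out:P1(v=0); in:P3
Tick 6: [PARSE:-, VALIDATE:P3(v=2,ok=F), TRANSFORM:-, EMIT:-] out:P2(v=0); in:-
Tick 7: [PARSE:P4(v=15,ok=F), VALIDATE:-, TRANSFORM:P3(v=0,ok=F), EMIT:-] out:-; in:P4
Tick 8: [PARSE:P5(v=18,ok=F), VALIDATE:P4(v=15,ok=T), TRANSFORM:-, EMIT:P3(v=0,ok=F)] out:-; in:P5
Emitted by tick 8: ['P1', 'P2']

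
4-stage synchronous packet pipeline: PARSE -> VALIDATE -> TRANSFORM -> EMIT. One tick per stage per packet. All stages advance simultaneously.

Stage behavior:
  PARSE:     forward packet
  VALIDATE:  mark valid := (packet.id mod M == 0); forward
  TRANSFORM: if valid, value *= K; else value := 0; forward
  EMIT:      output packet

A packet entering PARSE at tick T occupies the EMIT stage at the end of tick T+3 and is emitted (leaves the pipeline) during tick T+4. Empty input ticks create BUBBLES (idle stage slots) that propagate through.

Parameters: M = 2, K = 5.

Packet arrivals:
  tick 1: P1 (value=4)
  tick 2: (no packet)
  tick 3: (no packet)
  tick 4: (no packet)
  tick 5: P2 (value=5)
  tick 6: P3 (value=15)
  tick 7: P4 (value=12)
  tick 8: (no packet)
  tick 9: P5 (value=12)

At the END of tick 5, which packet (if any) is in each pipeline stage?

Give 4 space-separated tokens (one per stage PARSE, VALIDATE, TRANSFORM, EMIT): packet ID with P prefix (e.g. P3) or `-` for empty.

Answer: P2 - - -

Derivation:
Tick 1: [PARSE:P1(v=4,ok=F), VALIDATE:-, TRANSFORM:-, EMIT:-] out:-; in:P1
Tick 2: [PARSE:-, VALIDATE:P1(v=4,ok=F), TRANSFORM:-, EMIT:-] out:-; in:-
Tick 3: [PARSE:-, VALIDATE:-, TRANSFORM:P1(v=0,ok=F), EMIT:-] out:-; in:-
Tick 4: [PARSE:-, VALIDATE:-, TRANSFORM:-, EMIT:P1(v=0,ok=F)] out:-; in:-
Tick 5: [PARSE:P2(v=5,ok=F), VALIDATE:-, TRANSFORM:-, EMIT:-] out:P1(v=0); in:P2
At end of tick 5: ['P2', '-', '-', '-']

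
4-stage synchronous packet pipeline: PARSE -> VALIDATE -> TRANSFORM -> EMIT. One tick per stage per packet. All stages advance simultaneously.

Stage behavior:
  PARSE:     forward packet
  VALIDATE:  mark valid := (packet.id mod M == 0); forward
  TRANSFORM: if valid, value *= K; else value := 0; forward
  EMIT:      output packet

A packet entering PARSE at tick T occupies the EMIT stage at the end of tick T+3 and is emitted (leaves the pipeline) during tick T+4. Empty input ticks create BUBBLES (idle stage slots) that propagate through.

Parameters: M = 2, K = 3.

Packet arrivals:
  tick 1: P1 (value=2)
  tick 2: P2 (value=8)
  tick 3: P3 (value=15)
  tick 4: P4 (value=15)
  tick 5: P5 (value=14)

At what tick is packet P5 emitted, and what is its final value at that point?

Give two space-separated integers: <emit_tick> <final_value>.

Answer: 9 0

Derivation:
Tick 1: [PARSE:P1(v=2,ok=F), VALIDATE:-, TRANSFORM:-, EMIT:-] out:-; in:P1
Tick 2: [PARSE:P2(v=8,ok=F), VALIDATE:P1(v=2,ok=F), TRANSFORM:-, EMIT:-] out:-; in:P2
Tick 3: [PARSE:P3(v=15,ok=F), VALIDATE:P2(v=8,ok=T), TRANSFORM:P1(v=0,ok=F), EMIT:-] out:-; in:P3
Tick 4: [PARSE:P4(v=15,ok=F), VALIDATE:P3(v=15,ok=F), TRANSFORM:P2(v=24,ok=T), EMIT:P1(v=0,ok=F)] out:-; in:P4
Tick 5: [PARSE:P5(v=14,ok=F), VALIDATE:P4(v=15,ok=T), TRANSFORM:P3(v=0,ok=F), EMIT:P2(v=24,ok=T)] out:P1(v=0); in:P5
Tick 6: [PARSE:-, VALIDATE:P5(v=14,ok=F), TRANSFORM:P4(v=45,ok=T), EMIT:P3(v=0,ok=F)] out:P2(v=24); in:-
Tick 7: [PARSE:-, VALIDATE:-, TRANSFORM:P5(v=0,ok=F), EMIT:P4(v=45,ok=T)] out:P3(v=0); in:-
Tick 8: [PARSE:-, VALIDATE:-, TRANSFORM:-, EMIT:P5(v=0,ok=F)] out:P4(v=45); in:-
Tick 9: [PARSE:-, VALIDATE:-, TRANSFORM:-, EMIT:-] out:P5(v=0); in:-
P5: arrives tick 5, valid=False (id=5, id%2=1), emit tick 9, final value 0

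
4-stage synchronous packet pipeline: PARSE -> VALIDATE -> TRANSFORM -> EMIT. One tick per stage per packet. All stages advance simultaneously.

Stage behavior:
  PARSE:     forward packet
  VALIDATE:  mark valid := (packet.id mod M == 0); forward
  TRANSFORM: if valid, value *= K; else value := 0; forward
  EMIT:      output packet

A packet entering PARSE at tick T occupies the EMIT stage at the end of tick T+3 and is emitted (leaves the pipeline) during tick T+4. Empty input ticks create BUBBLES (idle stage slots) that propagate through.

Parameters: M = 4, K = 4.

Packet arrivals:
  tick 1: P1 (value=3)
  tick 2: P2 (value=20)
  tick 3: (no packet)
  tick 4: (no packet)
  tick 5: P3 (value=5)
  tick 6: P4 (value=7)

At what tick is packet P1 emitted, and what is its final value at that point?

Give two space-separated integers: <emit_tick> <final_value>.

Tick 1: [PARSE:P1(v=3,ok=F), VALIDATE:-, TRANSFORM:-, EMIT:-] out:-; in:P1
Tick 2: [PARSE:P2(v=20,ok=F), VALIDATE:P1(v=3,ok=F), TRANSFORM:-, EMIT:-] out:-; in:P2
Tick 3: [PARSE:-, VALIDATE:P2(v=20,ok=F), TRANSFORM:P1(v=0,ok=F), EMIT:-] out:-; in:-
Tick 4: [PARSE:-, VALIDATE:-, TRANSFORM:P2(v=0,ok=F), EMIT:P1(v=0,ok=F)] out:-; in:-
Tick 5: [PARSE:P3(v=5,ok=F), VALIDATE:-, TRANSFORM:-, EMIT:P2(v=0,ok=F)] out:P1(v=0); in:P3
Tick 6: [PARSE:P4(v=7,ok=F), VALIDATE:P3(v=5,ok=F), TRANSFORM:-, EMIT:-] out:P2(v=0); in:P4
Tick 7: [PARSE:-, VALIDATE:P4(v=7,ok=T), TRANSFORM:P3(v=0,ok=F), EMIT:-] out:-; in:-
Tick 8: [PARSE:-, VALIDATE:-, TRANSFORM:P4(v=28,ok=T), EMIT:P3(v=0,ok=F)] out:-; in:-
Tick 9: [PARSE:-, VALIDATE:-, TRANSFORM:-, EMIT:P4(v=28,ok=T)] out:P3(v=0); in:-
Tick 10: [PARSE:-, VALIDATE:-, TRANSFORM:-, EMIT:-] out:P4(v=28); in:-
P1: arrives tick 1, valid=False (id=1, id%4=1), emit tick 5, final value 0

Answer: 5 0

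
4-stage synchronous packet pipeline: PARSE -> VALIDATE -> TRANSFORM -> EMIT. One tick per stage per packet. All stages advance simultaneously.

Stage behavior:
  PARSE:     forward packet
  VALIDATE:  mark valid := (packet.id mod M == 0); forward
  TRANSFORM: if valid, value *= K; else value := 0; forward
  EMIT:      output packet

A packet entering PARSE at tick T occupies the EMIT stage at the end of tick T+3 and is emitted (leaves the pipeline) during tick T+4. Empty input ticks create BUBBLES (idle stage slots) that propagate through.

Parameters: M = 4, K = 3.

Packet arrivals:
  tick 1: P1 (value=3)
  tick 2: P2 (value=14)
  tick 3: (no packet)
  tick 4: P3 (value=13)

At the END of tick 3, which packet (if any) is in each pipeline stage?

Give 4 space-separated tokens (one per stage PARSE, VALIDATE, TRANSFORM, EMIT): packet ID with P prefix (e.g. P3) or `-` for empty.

Tick 1: [PARSE:P1(v=3,ok=F), VALIDATE:-, TRANSFORM:-, EMIT:-] out:-; in:P1
Tick 2: [PARSE:P2(v=14,ok=F), VALIDATE:P1(v=3,ok=F), TRANSFORM:-, EMIT:-] out:-; in:P2
Tick 3: [PARSE:-, VALIDATE:P2(v=14,ok=F), TRANSFORM:P1(v=0,ok=F), EMIT:-] out:-; in:-
At end of tick 3: ['-', 'P2', 'P1', '-']

Answer: - P2 P1 -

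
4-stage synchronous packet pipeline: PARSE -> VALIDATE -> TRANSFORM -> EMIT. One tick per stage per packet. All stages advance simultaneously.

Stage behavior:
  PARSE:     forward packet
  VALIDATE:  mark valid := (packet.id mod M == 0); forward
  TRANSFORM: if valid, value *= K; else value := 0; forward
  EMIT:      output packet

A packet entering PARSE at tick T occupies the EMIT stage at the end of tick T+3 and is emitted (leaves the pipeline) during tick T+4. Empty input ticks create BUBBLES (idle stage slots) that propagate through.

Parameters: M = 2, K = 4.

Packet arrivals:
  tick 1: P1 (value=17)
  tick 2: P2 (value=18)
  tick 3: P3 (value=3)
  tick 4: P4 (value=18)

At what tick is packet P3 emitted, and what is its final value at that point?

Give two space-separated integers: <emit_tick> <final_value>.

Answer: 7 0

Derivation:
Tick 1: [PARSE:P1(v=17,ok=F), VALIDATE:-, TRANSFORM:-, EMIT:-] out:-; in:P1
Tick 2: [PARSE:P2(v=18,ok=F), VALIDATE:P1(v=17,ok=F), TRANSFORM:-, EMIT:-] out:-; in:P2
Tick 3: [PARSE:P3(v=3,ok=F), VALIDATE:P2(v=18,ok=T), TRANSFORM:P1(v=0,ok=F), EMIT:-] out:-; in:P3
Tick 4: [PARSE:P4(v=18,ok=F), VALIDATE:P3(v=3,ok=F), TRANSFORM:P2(v=72,ok=T), EMIT:P1(v=0,ok=F)] out:-; in:P4
Tick 5: [PARSE:-, VALIDATE:P4(v=18,ok=T), TRANSFORM:P3(v=0,ok=F), EMIT:P2(v=72,ok=T)] out:P1(v=0); in:-
Tick 6: [PARSE:-, VALIDATE:-, TRANSFORM:P4(v=72,ok=T), EMIT:P3(v=0,ok=F)] out:P2(v=72); in:-
Tick 7: [PARSE:-, VALIDATE:-, TRANSFORM:-, EMIT:P4(v=72,ok=T)] out:P3(v=0); in:-
Tick 8: [PARSE:-, VALIDATE:-, TRANSFORM:-, EMIT:-] out:P4(v=72); in:-
P3: arrives tick 3, valid=False (id=3, id%2=1), emit tick 7, final value 0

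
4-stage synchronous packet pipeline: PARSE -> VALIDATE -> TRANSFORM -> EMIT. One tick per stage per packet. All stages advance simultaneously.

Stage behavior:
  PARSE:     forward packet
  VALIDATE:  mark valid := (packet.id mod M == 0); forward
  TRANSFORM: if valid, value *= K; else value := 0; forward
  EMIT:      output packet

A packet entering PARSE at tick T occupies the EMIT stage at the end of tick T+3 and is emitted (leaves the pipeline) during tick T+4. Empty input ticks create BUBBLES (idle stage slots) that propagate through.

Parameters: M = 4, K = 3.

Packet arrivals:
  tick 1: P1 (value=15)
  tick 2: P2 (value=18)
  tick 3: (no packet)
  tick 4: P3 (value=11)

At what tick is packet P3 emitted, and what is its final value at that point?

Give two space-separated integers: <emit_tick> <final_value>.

Tick 1: [PARSE:P1(v=15,ok=F), VALIDATE:-, TRANSFORM:-, EMIT:-] out:-; in:P1
Tick 2: [PARSE:P2(v=18,ok=F), VALIDATE:P1(v=15,ok=F), TRANSFORM:-, EMIT:-] out:-; in:P2
Tick 3: [PARSE:-, VALIDATE:P2(v=18,ok=F), TRANSFORM:P1(v=0,ok=F), EMIT:-] out:-; in:-
Tick 4: [PARSE:P3(v=11,ok=F), VALIDATE:-, TRANSFORM:P2(v=0,ok=F), EMIT:P1(v=0,ok=F)] out:-; in:P3
Tick 5: [PARSE:-, VALIDATE:P3(v=11,ok=F), TRANSFORM:-, EMIT:P2(v=0,ok=F)] out:P1(v=0); in:-
Tick 6: [PARSE:-, VALIDATE:-, TRANSFORM:P3(v=0,ok=F), EMIT:-] out:P2(v=0); in:-
Tick 7: [PARSE:-, VALIDATE:-, TRANSFORM:-, EMIT:P3(v=0,ok=F)] out:-; in:-
Tick 8: [PARSE:-, VALIDATE:-, TRANSFORM:-, EMIT:-] out:P3(v=0); in:-
P3: arrives tick 4, valid=False (id=3, id%4=3), emit tick 8, final value 0

Answer: 8 0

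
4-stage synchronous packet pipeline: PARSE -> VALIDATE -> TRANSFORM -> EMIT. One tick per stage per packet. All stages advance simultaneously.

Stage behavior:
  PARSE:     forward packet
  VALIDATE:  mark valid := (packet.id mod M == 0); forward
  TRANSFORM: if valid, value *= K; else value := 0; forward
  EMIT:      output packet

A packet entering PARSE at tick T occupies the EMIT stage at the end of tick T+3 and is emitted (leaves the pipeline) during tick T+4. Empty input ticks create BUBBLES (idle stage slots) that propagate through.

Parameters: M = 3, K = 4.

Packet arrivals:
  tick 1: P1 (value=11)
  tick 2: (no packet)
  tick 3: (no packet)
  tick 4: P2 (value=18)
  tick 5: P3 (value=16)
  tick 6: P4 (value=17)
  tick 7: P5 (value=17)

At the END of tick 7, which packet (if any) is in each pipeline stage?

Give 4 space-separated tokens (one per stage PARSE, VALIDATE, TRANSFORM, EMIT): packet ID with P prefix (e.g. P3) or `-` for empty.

Tick 1: [PARSE:P1(v=11,ok=F), VALIDATE:-, TRANSFORM:-, EMIT:-] out:-; in:P1
Tick 2: [PARSE:-, VALIDATE:P1(v=11,ok=F), TRANSFORM:-, EMIT:-] out:-; in:-
Tick 3: [PARSE:-, VALIDATE:-, TRANSFORM:P1(v=0,ok=F), EMIT:-] out:-; in:-
Tick 4: [PARSE:P2(v=18,ok=F), VALIDATE:-, TRANSFORM:-, EMIT:P1(v=0,ok=F)] out:-; in:P2
Tick 5: [PARSE:P3(v=16,ok=F), VALIDATE:P2(v=18,ok=F), TRANSFORM:-, EMIT:-] out:P1(v=0); in:P3
Tick 6: [PARSE:P4(v=17,ok=F), VALIDATE:P3(v=16,ok=T), TRANSFORM:P2(v=0,ok=F), EMIT:-] out:-; in:P4
Tick 7: [PARSE:P5(v=17,ok=F), VALIDATE:P4(v=17,ok=F), TRANSFORM:P3(v=64,ok=T), EMIT:P2(v=0,ok=F)] out:-; in:P5
At end of tick 7: ['P5', 'P4', 'P3', 'P2']

Answer: P5 P4 P3 P2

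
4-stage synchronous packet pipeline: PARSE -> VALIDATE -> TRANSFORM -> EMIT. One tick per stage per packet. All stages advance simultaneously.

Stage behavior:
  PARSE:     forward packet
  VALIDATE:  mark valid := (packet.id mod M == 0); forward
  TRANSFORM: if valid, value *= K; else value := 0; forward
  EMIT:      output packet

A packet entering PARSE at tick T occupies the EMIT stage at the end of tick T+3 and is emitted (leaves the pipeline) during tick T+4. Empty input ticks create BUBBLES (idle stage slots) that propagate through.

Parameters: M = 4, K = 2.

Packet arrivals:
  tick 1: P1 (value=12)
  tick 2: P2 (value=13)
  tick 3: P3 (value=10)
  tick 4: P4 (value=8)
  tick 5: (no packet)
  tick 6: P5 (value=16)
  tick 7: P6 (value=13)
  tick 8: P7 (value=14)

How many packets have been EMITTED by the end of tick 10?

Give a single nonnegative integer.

Answer: 5

Derivation:
Tick 1: [PARSE:P1(v=12,ok=F), VALIDATE:-, TRANSFORM:-, EMIT:-] out:-; in:P1
Tick 2: [PARSE:P2(v=13,ok=F), VALIDATE:P1(v=12,ok=F), TRANSFORM:-, EMIT:-] out:-; in:P2
Tick 3: [PARSE:P3(v=10,ok=F), VALIDATE:P2(v=13,ok=F), TRANSFORM:P1(v=0,ok=F), EMIT:-] out:-; in:P3
Tick 4: [PARSE:P4(v=8,ok=F), VALIDATE:P3(v=10,ok=F), TRANSFORM:P2(v=0,ok=F), EMIT:P1(v=0,ok=F)] out:-; in:P4
Tick 5: [PARSE:-, VALIDATE:P4(v=8,ok=T), TRANSFORM:P3(v=0,ok=F), EMIT:P2(v=0,ok=F)] out:P1(v=0); in:-
Tick 6: [PARSE:P5(v=16,ok=F), VALIDATE:-, TRANSFORM:P4(v=16,ok=T), EMIT:P3(v=0,ok=F)] out:P2(v=0); in:P5
Tick 7: [PARSE:P6(v=13,ok=F), VALIDATE:P5(v=16,ok=F), TRANSFORM:-, EMIT:P4(v=16,ok=T)] out:P3(v=0); in:P6
Tick 8: [PARSE:P7(v=14,ok=F), VALIDATE:P6(v=13,ok=F), TRANSFORM:P5(v=0,ok=F), EMIT:-] out:P4(v=16); in:P7
Tick 9: [PARSE:-, VALIDATE:P7(v=14,ok=F), TRANSFORM:P6(v=0,ok=F), EMIT:P5(v=0,ok=F)] out:-; in:-
Tick 10: [PARSE:-, VALIDATE:-, TRANSFORM:P7(v=0,ok=F), EMIT:P6(v=0,ok=F)] out:P5(v=0); in:-
Emitted by tick 10: ['P1', 'P2', 'P3', 'P4', 'P5']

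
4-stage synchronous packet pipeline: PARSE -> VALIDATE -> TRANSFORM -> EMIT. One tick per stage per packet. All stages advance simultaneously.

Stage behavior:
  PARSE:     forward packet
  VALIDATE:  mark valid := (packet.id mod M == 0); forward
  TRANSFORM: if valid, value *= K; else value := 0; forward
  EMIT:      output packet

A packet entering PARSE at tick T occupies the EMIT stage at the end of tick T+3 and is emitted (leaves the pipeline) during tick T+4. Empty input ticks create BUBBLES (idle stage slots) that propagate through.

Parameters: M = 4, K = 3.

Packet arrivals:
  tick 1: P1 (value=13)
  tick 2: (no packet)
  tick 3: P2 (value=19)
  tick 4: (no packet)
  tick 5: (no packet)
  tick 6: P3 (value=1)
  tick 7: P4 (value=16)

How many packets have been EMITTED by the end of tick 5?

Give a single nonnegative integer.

Tick 1: [PARSE:P1(v=13,ok=F), VALIDATE:-, TRANSFORM:-, EMIT:-] out:-; in:P1
Tick 2: [PARSE:-, VALIDATE:P1(v=13,ok=F), TRANSFORM:-, EMIT:-] out:-; in:-
Tick 3: [PARSE:P2(v=19,ok=F), VALIDATE:-, TRANSFORM:P1(v=0,ok=F), EMIT:-] out:-; in:P2
Tick 4: [PARSE:-, VALIDATE:P2(v=19,ok=F), TRANSFORM:-, EMIT:P1(v=0,ok=F)] out:-; in:-
Tick 5: [PARSE:-, VALIDATE:-, TRANSFORM:P2(v=0,ok=F), EMIT:-] out:P1(v=0); in:-
Emitted by tick 5: ['P1']

Answer: 1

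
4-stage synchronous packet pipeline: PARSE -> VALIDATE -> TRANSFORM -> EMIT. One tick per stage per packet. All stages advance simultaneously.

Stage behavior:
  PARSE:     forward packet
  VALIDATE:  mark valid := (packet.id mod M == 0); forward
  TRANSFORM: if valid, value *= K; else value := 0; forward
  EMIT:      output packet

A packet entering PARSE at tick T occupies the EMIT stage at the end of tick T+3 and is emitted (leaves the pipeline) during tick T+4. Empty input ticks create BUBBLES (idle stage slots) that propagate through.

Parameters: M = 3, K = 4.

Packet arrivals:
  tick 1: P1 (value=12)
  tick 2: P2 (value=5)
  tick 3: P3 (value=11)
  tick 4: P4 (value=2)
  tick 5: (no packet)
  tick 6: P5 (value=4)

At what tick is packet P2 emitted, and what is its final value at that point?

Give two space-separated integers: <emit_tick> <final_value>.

Answer: 6 0

Derivation:
Tick 1: [PARSE:P1(v=12,ok=F), VALIDATE:-, TRANSFORM:-, EMIT:-] out:-; in:P1
Tick 2: [PARSE:P2(v=5,ok=F), VALIDATE:P1(v=12,ok=F), TRANSFORM:-, EMIT:-] out:-; in:P2
Tick 3: [PARSE:P3(v=11,ok=F), VALIDATE:P2(v=5,ok=F), TRANSFORM:P1(v=0,ok=F), EMIT:-] out:-; in:P3
Tick 4: [PARSE:P4(v=2,ok=F), VALIDATE:P3(v=11,ok=T), TRANSFORM:P2(v=0,ok=F), EMIT:P1(v=0,ok=F)] out:-; in:P4
Tick 5: [PARSE:-, VALIDATE:P4(v=2,ok=F), TRANSFORM:P3(v=44,ok=T), EMIT:P2(v=0,ok=F)] out:P1(v=0); in:-
Tick 6: [PARSE:P5(v=4,ok=F), VALIDATE:-, TRANSFORM:P4(v=0,ok=F), EMIT:P3(v=44,ok=T)] out:P2(v=0); in:P5
Tick 7: [PARSE:-, VALIDATE:P5(v=4,ok=F), TRANSFORM:-, EMIT:P4(v=0,ok=F)] out:P3(v=44); in:-
Tick 8: [PARSE:-, VALIDATE:-, TRANSFORM:P5(v=0,ok=F), EMIT:-] out:P4(v=0); in:-
Tick 9: [PARSE:-, VALIDATE:-, TRANSFORM:-, EMIT:P5(v=0,ok=F)] out:-; in:-
Tick 10: [PARSE:-, VALIDATE:-, TRANSFORM:-, EMIT:-] out:P5(v=0); in:-
P2: arrives tick 2, valid=False (id=2, id%3=2), emit tick 6, final value 0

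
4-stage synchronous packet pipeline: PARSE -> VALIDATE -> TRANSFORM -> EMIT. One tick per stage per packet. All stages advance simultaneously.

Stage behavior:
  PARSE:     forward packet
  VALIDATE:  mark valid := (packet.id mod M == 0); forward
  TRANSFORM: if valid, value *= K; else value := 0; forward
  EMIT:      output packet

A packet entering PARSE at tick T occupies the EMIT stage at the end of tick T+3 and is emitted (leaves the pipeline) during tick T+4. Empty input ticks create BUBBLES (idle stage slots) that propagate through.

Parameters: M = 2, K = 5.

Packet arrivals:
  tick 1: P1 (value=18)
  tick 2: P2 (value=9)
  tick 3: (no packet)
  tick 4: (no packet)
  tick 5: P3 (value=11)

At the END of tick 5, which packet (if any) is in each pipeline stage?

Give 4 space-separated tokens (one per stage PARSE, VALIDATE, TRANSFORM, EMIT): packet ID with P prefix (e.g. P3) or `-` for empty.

Answer: P3 - - P2

Derivation:
Tick 1: [PARSE:P1(v=18,ok=F), VALIDATE:-, TRANSFORM:-, EMIT:-] out:-; in:P1
Tick 2: [PARSE:P2(v=9,ok=F), VALIDATE:P1(v=18,ok=F), TRANSFORM:-, EMIT:-] out:-; in:P2
Tick 3: [PARSE:-, VALIDATE:P2(v=9,ok=T), TRANSFORM:P1(v=0,ok=F), EMIT:-] out:-; in:-
Tick 4: [PARSE:-, VALIDATE:-, TRANSFORM:P2(v=45,ok=T), EMIT:P1(v=0,ok=F)] out:-; in:-
Tick 5: [PARSE:P3(v=11,ok=F), VALIDATE:-, TRANSFORM:-, EMIT:P2(v=45,ok=T)] out:P1(v=0); in:P3
At end of tick 5: ['P3', '-', '-', 'P2']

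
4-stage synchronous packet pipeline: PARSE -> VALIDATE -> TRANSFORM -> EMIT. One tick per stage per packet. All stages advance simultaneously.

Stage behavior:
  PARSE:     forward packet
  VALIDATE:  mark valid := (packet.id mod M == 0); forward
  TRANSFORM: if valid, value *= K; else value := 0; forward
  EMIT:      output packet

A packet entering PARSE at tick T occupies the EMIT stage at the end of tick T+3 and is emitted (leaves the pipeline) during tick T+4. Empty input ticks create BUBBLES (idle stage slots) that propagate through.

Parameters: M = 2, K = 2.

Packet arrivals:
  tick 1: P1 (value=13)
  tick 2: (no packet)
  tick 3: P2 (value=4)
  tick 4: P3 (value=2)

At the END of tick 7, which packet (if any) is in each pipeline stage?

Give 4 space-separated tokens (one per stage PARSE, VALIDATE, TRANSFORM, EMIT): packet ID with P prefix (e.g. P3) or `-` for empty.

Tick 1: [PARSE:P1(v=13,ok=F), VALIDATE:-, TRANSFORM:-, EMIT:-] out:-; in:P1
Tick 2: [PARSE:-, VALIDATE:P1(v=13,ok=F), TRANSFORM:-, EMIT:-] out:-; in:-
Tick 3: [PARSE:P2(v=4,ok=F), VALIDATE:-, TRANSFORM:P1(v=0,ok=F), EMIT:-] out:-; in:P2
Tick 4: [PARSE:P3(v=2,ok=F), VALIDATE:P2(v=4,ok=T), TRANSFORM:-, EMIT:P1(v=0,ok=F)] out:-; in:P3
Tick 5: [PARSE:-, VALIDATE:P3(v=2,ok=F), TRANSFORM:P2(v=8,ok=T), EMIT:-] out:P1(v=0); in:-
Tick 6: [PARSE:-, VALIDATE:-, TRANSFORM:P3(v=0,ok=F), EMIT:P2(v=8,ok=T)] out:-; in:-
Tick 7: [PARSE:-, VALIDATE:-, TRANSFORM:-, EMIT:P3(v=0,ok=F)] out:P2(v=8); in:-
At end of tick 7: ['-', '-', '-', 'P3']

Answer: - - - P3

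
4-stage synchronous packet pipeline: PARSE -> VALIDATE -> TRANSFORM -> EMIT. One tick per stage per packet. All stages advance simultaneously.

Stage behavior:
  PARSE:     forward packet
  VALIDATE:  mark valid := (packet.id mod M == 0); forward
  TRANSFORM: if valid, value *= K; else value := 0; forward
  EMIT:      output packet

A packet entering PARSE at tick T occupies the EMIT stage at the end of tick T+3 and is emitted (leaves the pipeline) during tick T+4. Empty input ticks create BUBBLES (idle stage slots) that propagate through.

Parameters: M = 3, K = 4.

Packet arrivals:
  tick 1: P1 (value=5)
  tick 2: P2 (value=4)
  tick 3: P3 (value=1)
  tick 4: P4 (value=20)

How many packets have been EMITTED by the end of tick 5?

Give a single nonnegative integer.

Answer: 1

Derivation:
Tick 1: [PARSE:P1(v=5,ok=F), VALIDATE:-, TRANSFORM:-, EMIT:-] out:-; in:P1
Tick 2: [PARSE:P2(v=4,ok=F), VALIDATE:P1(v=5,ok=F), TRANSFORM:-, EMIT:-] out:-; in:P2
Tick 3: [PARSE:P3(v=1,ok=F), VALIDATE:P2(v=4,ok=F), TRANSFORM:P1(v=0,ok=F), EMIT:-] out:-; in:P3
Tick 4: [PARSE:P4(v=20,ok=F), VALIDATE:P3(v=1,ok=T), TRANSFORM:P2(v=0,ok=F), EMIT:P1(v=0,ok=F)] out:-; in:P4
Tick 5: [PARSE:-, VALIDATE:P4(v=20,ok=F), TRANSFORM:P3(v=4,ok=T), EMIT:P2(v=0,ok=F)] out:P1(v=0); in:-
Emitted by tick 5: ['P1']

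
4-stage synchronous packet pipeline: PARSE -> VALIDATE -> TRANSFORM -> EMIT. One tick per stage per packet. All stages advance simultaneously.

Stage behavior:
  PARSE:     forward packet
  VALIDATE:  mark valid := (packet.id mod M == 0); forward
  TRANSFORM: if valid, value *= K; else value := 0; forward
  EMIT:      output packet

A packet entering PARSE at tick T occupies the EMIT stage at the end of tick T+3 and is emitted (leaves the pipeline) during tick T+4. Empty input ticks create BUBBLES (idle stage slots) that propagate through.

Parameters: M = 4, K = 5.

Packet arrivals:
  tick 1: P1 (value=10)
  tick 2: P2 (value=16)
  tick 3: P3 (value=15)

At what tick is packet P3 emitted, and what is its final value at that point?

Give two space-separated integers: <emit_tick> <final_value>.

Answer: 7 0

Derivation:
Tick 1: [PARSE:P1(v=10,ok=F), VALIDATE:-, TRANSFORM:-, EMIT:-] out:-; in:P1
Tick 2: [PARSE:P2(v=16,ok=F), VALIDATE:P1(v=10,ok=F), TRANSFORM:-, EMIT:-] out:-; in:P2
Tick 3: [PARSE:P3(v=15,ok=F), VALIDATE:P2(v=16,ok=F), TRANSFORM:P1(v=0,ok=F), EMIT:-] out:-; in:P3
Tick 4: [PARSE:-, VALIDATE:P3(v=15,ok=F), TRANSFORM:P2(v=0,ok=F), EMIT:P1(v=0,ok=F)] out:-; in:-
Tick 5: [PARSE:-, VALIDATE:-, TRANSFORM:P3(v=0,ok=F), EMIT:P2(v=0,ok=F)] out:P1(v=0); in:-
Tick 6: [PARSE:-, VALIDATE:-, TRANSFORM:-, EMIT:P3(v=0,ok=F)] out:P2(v=0); in:-
Tick 7: [PARSE:-, VALIDATE:-, TRANSFORM:-, EMIT:-] out:P3(v=0); in:-
P3: arrives tick 3, valid=False (id=3, id%4=3), emit tick 7, final value 0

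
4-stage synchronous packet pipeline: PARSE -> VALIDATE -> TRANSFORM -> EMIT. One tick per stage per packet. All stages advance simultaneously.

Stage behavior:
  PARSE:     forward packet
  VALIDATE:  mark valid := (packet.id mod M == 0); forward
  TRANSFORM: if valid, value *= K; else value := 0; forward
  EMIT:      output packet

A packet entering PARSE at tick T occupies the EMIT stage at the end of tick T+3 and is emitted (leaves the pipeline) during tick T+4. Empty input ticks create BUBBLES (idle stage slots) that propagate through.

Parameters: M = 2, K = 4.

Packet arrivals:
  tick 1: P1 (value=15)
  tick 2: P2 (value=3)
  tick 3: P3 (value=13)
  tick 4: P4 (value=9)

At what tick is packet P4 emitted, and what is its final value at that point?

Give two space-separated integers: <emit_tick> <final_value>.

Tick 1: [PARSE:P1(v=15,ok=F), VALIDATE:-, TRANSFORM:-, EMIT:-] out:-; in:P1
Tick 2: [PARSE:P2(v=3,ok=F), VALIDATE:P1(v=15,ok=F), TRANSFORM:-, EMIT:-] out:-; in:P2
Tick 3: [PARSE:P3(v=13,ok=F), VALIDATE:P2(v=3,ok=T), TRANSFORM:P1(v=0,ok=F), EMIT:-] out:-; in:P3
Tick 4: [PARSE:P4(v=9,ok=F), VALIDATE:P3(v=13,ok=F), TRANSFORM:P2(v=12,ok=T), EMIT:P1(v=0,ok=F)] out:-; in:P4
Tick 5: [PARSE:-, VALIDATE:P4(v=9,ok=T), TRANSFORM:P3(v=0,ok=F), EMIT:P2(v=12,ok=T)] out:P1(v=0); in:-
Tick 6: [PARSE:-, VALIDATE:-, TRANSFORM:P4(v=36,ok=T), EMIT:P3(v=0,ok=F)] out:P2(v=12); in:-
Tick 7: [PARSE:-, VALIDATE:-, TRANSFORM:-, EMIT:P4(v=36,ok=T)] out:P3(v=0); in:-
Tick 8: [PARSE:-, VALIDATE:-, TRANSFORM:-, EMIT:-] out:P4(v=36); in:-
P4: arrives tick 4, valid=True (id=4, id%2=0), emit tick 8, final value 36

Answer: 8 36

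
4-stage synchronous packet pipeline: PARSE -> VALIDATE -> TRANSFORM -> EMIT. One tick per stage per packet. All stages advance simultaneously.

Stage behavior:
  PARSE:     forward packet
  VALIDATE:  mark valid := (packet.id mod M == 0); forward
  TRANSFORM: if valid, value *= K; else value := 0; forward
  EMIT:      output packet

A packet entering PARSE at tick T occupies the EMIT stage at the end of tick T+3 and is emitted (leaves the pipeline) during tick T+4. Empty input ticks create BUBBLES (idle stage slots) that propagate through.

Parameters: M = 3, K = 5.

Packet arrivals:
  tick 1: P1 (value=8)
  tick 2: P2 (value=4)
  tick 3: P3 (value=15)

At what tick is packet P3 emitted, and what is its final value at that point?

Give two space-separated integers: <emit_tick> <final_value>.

Answer: 7 75

Derivation:
Tick 1: [PARSE:P1(v=8,ok=F), VALIDATE:-, TRANSFORM:-, EMIT:-] out:-; in:P1
Tick 2: [PARSE:P2(v=4,ok=F), VALIDATE:P1(v=8,ok=F), TRANSFORM:-, EMIT:-] out:-; in:P2
Tick 3: [PARSE:P3(v=15,ok=F), VALIDATE:P2(v=4,ok=F), TRANSFORM:P1(v=0,ok=F), EMIT:-] out:-; in:P3
Tick 4: [PARSE:-, VALIDATE:P3(v=15,ok=T), TRANSFORM:P2(v=0,ok=F), EMIT:P1(v=0,ok=F)] out:-; in:-
Tick 5: [PARSE:-, VALIDATE:-, TRANSFORM:P3(v=75,ok=T), EMIT:P2(v=0,ok=F)] out:P1(v=0); in:-
Tick 6: [PARSE:-, VALIDATE:-, TRANSFORM:-, EMIT:P3(v=75,ok=T)] out:P2(v=0); in:-
Tick 7: [PARSE:-, VALIDATE:-, TRANSFORM:-, EMIT:-] out:P3(v=75); in:-
P3: arrives tick 3, valid=True (id=3, id%3=0), emit tick 7, final value 75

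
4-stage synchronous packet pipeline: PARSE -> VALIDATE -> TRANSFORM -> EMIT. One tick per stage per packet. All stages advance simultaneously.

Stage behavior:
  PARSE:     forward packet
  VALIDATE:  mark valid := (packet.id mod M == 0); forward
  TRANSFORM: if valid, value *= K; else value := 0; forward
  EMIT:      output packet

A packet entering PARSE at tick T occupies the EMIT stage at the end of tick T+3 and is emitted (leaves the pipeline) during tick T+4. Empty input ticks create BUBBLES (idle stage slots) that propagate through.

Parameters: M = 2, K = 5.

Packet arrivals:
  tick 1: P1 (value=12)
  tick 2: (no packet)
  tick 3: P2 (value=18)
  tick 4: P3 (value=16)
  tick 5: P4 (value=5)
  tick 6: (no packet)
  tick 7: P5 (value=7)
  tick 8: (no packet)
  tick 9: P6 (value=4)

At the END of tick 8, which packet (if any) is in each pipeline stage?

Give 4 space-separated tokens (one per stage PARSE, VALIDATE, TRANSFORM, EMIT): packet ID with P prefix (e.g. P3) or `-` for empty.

Answer: - P5 - P4

Derivation:
Tick 1: [PARSE:P1(v=12,ok=F), VALIDATE:-, TRANSFORM:-, EMIT:-] out:-; in:P1
Tick 2: [PARSE:-, VALIDATE:P1(v=12,ok=F), TRANSFORM:-, EMIT:-] out:-; in:-
Tick 3: [PARSE:P2(v=18,ok=F), VALIDATE:-, TRANSFORM:P1(v=0,ok=F), EMIT:-] out:-; in:P2
Tick 4: [PARSE:P3(v=16,ok=F), VALIDATE:P2(v=18,ok=T), TRANSFORM:-, EMIT:P1(v=0,ok=F)] out:-; in:P3
Tick 5: [PARSE:P4(v=5,ok=F), VALIDATE:P3(v=16,ok=F), TRANSFORM:P2(v=90,ok=T), EMIT:-] out:P1(v=0); in:P4
Tick 6: [PARSE:-, VALIDATE:P4(v=5,ok=T), TRANSFORM:P3(v=0,ok=F), EMIT:P2(v=90,ok=T)] out:-; in:-
Tick 7: [PARSE:P5(v=7,ok=F), VALIDATE:-, TRANSFORM:P4(v=25,ok=T), EMIT:P3(v=0,ok=F)] out:P2(v=90); in:P5
Tick 8: [PARSE:-, VALIDATE:P5(v=7,ok=F), TRANSFORM:-, EMIT:P4(v=25,ok=T)] out:P3(v=0); in:-
At end of tick 8: ['-', 'P5', '-', 'P4']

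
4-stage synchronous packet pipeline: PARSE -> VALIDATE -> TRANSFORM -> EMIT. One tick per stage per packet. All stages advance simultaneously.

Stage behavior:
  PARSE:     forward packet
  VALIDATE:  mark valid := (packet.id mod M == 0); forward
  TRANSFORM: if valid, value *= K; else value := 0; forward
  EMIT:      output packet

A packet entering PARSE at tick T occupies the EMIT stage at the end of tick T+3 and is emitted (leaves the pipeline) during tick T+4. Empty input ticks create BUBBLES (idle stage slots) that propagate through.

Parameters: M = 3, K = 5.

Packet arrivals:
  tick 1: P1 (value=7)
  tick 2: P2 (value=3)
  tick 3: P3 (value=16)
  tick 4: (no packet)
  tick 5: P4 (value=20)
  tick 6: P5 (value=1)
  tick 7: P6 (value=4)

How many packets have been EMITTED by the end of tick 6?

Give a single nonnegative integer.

Answer: 2

Derivation:
Tick 1: [PARSE:P1(v=7,ok=F), VALIDATE:-, TRANSFORM:-, EMIT:-] out:-; in:P1
Tick 2: [PARSE:P2(v=3,ok=F), VALIDATE:P1(v=7,ok=F), TRANSFORM:-, EMIT:-] out:-; in:P2
Tick 3: [PARSE:P3(v=16,ok=F), VALIDATE:P2(v=3,ok=F), TRANSFORM:P1(v=0,ok=F), EMIT:-] out:-; in:P3
Tick 4: [PARSE:-, VALIDATE:P3(v=16,ok=T), TRANSFORM:P2(v=0,ok=F), EMIT:P1(v=0,ok=F)] out:-; in:-
Tick 5: [PARSE:P4(v=20,ok=F), VALIDATE:-, TRANSFORM:P3(v=80,ok=T), EMIT:P2(v=0,ok=F)] out:P1(v=0); in:P4
Tick 6: [PARSE:P5(v=1,ok=F), VALIDATE:P4(v=20,ok=F), TRANSFORM:-, EMIT:P3(v=80,ok=T)] out:P2(v=0); in:P5
Emitted by tick 6: ['P1', 'P2']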